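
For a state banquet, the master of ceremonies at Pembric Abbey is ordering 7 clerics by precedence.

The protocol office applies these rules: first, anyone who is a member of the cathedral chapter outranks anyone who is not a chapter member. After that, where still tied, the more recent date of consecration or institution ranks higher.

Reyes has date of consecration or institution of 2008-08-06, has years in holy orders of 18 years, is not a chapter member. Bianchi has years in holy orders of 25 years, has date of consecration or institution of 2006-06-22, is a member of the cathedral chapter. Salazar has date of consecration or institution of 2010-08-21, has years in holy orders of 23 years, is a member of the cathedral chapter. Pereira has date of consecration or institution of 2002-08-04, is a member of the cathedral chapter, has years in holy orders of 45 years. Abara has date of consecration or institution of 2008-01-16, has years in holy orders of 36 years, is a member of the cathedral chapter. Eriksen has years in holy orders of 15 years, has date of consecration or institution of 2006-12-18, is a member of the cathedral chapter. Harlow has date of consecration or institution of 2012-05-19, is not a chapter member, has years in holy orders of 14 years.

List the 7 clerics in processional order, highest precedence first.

Salazar, Abara, Eriksen, Bianchi, Pereira, Harlow, Reyes

By the first rule: Salazar, Abara, Eriksen, Bianchi and Pereira (each a member of the cathedral chapter); then Harlow and Reyes (both not a chapter member).
Among Salazar, Abara, Eriksen, Bianchi and Pereira, by date of consecration or institution (later first): Salazar (2010-08-21) before Abara (2008-01-16) before Eriksen (2006-12-18) before Bianchi (2006-06-22) before Pereira (2002-08-04).
Among Harlow and Reyes, by date of consecration or institution (later first): Harlow (2012-05-19) before Reyes (2008-08-06).
Full order: Salazar, Abara, Eriksen, Bianchi, Pereira, Harlow, Reyes.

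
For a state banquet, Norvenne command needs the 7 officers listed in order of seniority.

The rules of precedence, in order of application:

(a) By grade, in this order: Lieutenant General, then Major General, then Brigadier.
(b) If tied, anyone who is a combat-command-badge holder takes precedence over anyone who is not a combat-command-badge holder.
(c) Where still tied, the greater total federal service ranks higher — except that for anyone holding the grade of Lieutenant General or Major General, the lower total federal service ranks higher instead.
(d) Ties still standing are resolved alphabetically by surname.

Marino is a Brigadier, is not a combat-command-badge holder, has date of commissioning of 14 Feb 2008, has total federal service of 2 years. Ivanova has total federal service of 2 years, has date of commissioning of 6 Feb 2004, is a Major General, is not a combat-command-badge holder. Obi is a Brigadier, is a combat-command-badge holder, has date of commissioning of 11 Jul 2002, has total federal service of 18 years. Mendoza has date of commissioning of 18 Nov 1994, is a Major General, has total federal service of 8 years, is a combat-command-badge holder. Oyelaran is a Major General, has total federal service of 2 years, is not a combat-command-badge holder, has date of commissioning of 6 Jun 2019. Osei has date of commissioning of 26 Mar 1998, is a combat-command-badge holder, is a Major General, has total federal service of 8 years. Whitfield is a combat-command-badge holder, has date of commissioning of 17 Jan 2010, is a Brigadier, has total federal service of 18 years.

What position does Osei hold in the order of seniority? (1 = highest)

2

By grade: Mendoza, Osei, Ivanova and Oyelaran (Major General); then Obi, Whitfield and Marino (Brigadier).
Among Mendoza, Osei, Ivanova and Oyelaran, a combat-command-badge holder before not a combat-command-badge holder: Mendoza and Osei (a combat-command-badge holder) before Ivanova and Oyelaran (not a combat-command-badge holder).
Mendoza and Osei both have total federal service 8 years, so the next rule applies.
Among Mendoza and Osei, alphabetically by surname: Mendoza before Osei.
Ivanova and Oyelaran both have total federal service 2 years, so the next rule applies.
Among Ivanova and Oyelaran, alphabetically by surname: Ivanova before Oyelaran.
Among Obi, Whitfield and Marino, a combat-command-badge holder before not a combat-command-badge holder: Obi and Whitfield (a combat-command-badge holder) before Marino (not a combat-command-badge holder).
Obi and Whitfield both have total federal service 18 years, so the next rule applies.
Among Obi and Whitfield, alphabetically by surname: Obi before Whitfield.
Order: Mendoza, Osei, Ivanova, Oyelaran, Obi, Whitfield, Marino. So position 2.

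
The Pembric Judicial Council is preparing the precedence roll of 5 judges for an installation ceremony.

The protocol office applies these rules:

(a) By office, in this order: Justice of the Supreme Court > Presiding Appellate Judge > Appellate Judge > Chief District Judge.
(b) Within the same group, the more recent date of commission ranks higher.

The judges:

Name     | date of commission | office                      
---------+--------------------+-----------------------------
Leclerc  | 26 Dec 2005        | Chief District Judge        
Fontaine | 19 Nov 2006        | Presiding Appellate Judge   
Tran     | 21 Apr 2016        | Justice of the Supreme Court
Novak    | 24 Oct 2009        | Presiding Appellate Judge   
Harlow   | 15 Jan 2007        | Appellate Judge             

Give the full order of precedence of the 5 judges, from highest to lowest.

Tran, Novak, Fontaine, Harlow, Leclerc

By office: Tran (Justice of the Supreme Court); then Novak and Fontaine (Presiding Appellate Judge); then Harlow (Appellate Judge); then Leclerc (Chief District Judge).
Among Novak and Fontaine, by date of commission (later first): Novak (24 Oct 2009) before Fontaine (19 Nov 2006).
Full order: Tran, Novak, Fontaine, Harlow, Leclerc.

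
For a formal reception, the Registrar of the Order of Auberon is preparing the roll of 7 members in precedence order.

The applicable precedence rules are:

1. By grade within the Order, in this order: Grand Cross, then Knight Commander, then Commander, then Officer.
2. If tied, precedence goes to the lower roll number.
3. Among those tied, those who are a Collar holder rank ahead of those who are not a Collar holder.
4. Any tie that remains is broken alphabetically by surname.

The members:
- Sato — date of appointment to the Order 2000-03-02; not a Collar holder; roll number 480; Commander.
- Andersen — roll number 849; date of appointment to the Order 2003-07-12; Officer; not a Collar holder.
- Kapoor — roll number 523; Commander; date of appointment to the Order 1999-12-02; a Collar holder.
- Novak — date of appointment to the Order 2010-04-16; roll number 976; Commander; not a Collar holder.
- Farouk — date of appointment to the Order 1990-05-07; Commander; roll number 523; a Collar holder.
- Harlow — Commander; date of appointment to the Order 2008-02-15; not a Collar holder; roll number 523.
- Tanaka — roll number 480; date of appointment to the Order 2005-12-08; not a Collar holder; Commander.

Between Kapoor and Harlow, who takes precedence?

Kapoor

By grade within the Order: Sato, Tanaka, Farouk, Kapoor, Harlow and Novak (Commander); then Andersen (Officer).
Among Sato, Tanaka, Farouk, Kapoor, Harlow and Novak, by roll number (lower first): Sato and Tanaka (480) before Farouk, Kapoor and Harlow (523) before Novak (976).
Sato and Tanaka are each not a Collar holder, so the next rule applies.
Among Sato and Tanaka, alphabetically by surname: Sato before Tanaka.
Among Farouk, Kapoor and Harlow, a Collar holder before not a Collar holder: Farouk and Kapoor (a Collar holder) before Harlow (not a Collar holder).
Among Farouk and Kapoor, alphabetically by surname: Farouk before Kapoor.
So Kapoor takes precedence.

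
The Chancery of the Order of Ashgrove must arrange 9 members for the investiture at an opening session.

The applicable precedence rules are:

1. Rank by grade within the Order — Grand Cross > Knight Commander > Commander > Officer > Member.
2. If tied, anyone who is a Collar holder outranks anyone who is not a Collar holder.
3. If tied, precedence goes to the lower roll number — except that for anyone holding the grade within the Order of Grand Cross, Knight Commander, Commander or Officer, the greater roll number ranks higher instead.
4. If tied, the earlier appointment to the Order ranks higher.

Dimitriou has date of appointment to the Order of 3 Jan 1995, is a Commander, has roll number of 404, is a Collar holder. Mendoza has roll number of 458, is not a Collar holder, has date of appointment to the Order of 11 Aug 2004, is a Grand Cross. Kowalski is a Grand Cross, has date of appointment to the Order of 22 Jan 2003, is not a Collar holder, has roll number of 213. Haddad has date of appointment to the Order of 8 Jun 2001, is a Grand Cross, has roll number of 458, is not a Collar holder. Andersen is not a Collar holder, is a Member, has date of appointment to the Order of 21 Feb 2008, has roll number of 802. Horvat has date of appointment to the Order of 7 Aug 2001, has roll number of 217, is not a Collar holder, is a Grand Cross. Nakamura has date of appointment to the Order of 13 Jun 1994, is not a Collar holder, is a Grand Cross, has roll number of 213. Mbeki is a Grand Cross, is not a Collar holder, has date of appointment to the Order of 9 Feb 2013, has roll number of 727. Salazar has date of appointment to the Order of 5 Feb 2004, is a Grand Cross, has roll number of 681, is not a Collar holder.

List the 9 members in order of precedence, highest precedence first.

Mbeki, Salazar, Haddad, Mendoza, Horvat, Nakamura, Kowalski, Dimitriou, Andersen

By grade within the Order: Mbeki, Salazar, Haddad, Mendoza, Horvat, Nakamura and Kowalski (Grand Cross); then Dimitriou (Commander); then Andersen (Member).
Mbeki, Salazar, Haddad, Mendoza, Horvat, Nakamura and Kowalski are each not a Collar holder, so the next rule applies.
Among Mbeki, Salazar, Haddad, Mendoza, Horvat, Nakamura and Kowalski, by roll number (higher first) (reversed rule for this group): Mbeki (727) before Salazar (681) before Haddad and Mendoza (458) before Horvat (217) before Nakamura and Kowalski (213).
Among Haddad and Mendoza, by date of appointment to the Order (earlier first): Haddad (8 Jun 2001) before Mendoza (11 Aug 2004).
Among Nakamura and Kowalski, by date of appointment to the Order (earlier first): Nakamura (13 Jun 1994) before Kowalski (22 Jan 2003).
Full order: Mbeki, Salazar, Haddad, Mendoza, Horvat, Nakamura, Kowalski, Dimitriou, Andersen.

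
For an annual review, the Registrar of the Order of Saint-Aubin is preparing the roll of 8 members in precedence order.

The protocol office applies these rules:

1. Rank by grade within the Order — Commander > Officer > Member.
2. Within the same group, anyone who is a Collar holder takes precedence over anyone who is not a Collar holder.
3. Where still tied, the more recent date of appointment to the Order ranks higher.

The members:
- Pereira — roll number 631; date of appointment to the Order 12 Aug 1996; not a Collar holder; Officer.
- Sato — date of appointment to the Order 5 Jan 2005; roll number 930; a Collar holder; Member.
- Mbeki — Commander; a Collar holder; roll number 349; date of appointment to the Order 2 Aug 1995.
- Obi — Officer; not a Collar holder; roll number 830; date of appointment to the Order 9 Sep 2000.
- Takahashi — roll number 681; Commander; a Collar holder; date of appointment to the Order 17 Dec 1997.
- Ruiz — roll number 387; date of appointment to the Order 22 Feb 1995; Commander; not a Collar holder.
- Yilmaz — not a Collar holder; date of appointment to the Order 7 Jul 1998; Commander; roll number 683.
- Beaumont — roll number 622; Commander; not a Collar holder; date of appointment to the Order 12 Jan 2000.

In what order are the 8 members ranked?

Takahashi, Mbeki, Beaumont, Yilmaz, Ruiz, Obi, Pereira, Sato

By grade within the Order: Takahashi, Mbeki, Beaumont, Yilmaz and Ruiz (Commander); then Obi and Pereira (Officer); then Sato (Member).
Among Takahashi, Mbeki, Beaumont, Yilmaz and Ruiz, a Collar holder before not a Collar holder: Takahashi and Mbeki (a Collar holder) before Beaumont, Yilmaz and Ruiz (not a Collar holder).
Among Takahashi and Mbeki, by date of appointment to the Order (later first): Takahashi (17 Dec 1997) before Mbeki (2 Aug 1995).
Among Beaumont, Yilmaz and Ruiz, by date of appointment to the Order (later first): Beaumont (12 Jan 2000) before Yilmaz (7 Jul 1998) before Ruiz (22 Feb 1995).
Obi and Pereira are each not a Collar holder, so the next rule applies.
Among Obi and Pereira, by date of appointment to the Order (later first): Obi (9 Sep 2000) before Pereira (12 Aug 1996).
Full order: Takahashi, Mbeki, Beaumont, Yilmaz, Ruiz, Obi, Pereira, Sato.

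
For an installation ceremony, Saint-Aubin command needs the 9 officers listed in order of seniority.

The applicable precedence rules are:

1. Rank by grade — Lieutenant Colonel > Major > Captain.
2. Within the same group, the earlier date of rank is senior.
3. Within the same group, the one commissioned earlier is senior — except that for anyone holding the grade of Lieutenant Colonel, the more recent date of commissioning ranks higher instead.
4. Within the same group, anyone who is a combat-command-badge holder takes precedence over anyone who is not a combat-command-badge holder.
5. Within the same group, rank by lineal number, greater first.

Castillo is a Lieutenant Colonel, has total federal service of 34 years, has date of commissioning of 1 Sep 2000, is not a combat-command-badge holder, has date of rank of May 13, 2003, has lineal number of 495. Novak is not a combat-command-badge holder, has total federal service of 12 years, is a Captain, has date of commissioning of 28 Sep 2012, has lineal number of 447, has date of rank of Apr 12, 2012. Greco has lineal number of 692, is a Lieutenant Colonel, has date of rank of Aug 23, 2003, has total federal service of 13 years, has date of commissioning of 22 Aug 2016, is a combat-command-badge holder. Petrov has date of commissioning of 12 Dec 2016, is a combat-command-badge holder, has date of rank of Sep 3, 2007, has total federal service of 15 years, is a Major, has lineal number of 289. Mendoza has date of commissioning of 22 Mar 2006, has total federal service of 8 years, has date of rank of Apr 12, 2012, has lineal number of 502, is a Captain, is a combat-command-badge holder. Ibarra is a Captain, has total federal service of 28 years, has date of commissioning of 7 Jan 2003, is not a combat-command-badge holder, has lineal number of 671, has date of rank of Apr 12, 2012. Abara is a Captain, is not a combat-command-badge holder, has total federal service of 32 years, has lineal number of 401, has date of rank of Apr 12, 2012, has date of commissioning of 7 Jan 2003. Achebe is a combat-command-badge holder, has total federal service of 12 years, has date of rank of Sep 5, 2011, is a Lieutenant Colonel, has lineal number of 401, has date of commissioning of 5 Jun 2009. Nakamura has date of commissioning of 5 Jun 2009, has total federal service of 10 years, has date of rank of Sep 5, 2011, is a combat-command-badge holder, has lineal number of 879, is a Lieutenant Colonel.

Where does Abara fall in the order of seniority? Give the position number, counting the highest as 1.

7

By grade: Castillo, Greco, Nakamura and Achebe (Lieutenant Colonel); then Petrov (Major); then Ibarra, Abara, Mendoza and Novak (Captain).
Among Castillo, Greco, Nakamura and Achebe, by date of rank (earlier first): Castillo (May 13, 2003) before Greco (Aug 23, 2003) before Nakamura and Achebe (Sep 5, 2011).
Nakamura and Achebe both have date of commissioning 5 Jun 2009, so the next rule applies.
Nakamura and Achebe are each a combat-command-badge holder, so the next rule applies.
Among Nakamura and Achebe, by lineal number (higher first): Nakamura (879) before Achebe (401).
Ibarra, Abara, Mendoza and Novak all have date of rank Apr 12, 2012, so the next rule applies.
Among Ibarra, Abara, Mendoza and Novak, by date of commissioning (earlier first): Ibarra and Abara (7 Jan 2003) before Mendoza (22 Mar 2006) before Novak (28 Sep 2012).
Ibarra and Abara are each not a combat-command-badge holder, so the next rule applies.
Among Ibarra and Abara, by lineal number (higher first): Ibarra (671) before Abara (401).
Order: Castillo, Greco, Nakamura, Achebe, Petrov, Ibarra, Abara, Mendoza, Novak. So position 7.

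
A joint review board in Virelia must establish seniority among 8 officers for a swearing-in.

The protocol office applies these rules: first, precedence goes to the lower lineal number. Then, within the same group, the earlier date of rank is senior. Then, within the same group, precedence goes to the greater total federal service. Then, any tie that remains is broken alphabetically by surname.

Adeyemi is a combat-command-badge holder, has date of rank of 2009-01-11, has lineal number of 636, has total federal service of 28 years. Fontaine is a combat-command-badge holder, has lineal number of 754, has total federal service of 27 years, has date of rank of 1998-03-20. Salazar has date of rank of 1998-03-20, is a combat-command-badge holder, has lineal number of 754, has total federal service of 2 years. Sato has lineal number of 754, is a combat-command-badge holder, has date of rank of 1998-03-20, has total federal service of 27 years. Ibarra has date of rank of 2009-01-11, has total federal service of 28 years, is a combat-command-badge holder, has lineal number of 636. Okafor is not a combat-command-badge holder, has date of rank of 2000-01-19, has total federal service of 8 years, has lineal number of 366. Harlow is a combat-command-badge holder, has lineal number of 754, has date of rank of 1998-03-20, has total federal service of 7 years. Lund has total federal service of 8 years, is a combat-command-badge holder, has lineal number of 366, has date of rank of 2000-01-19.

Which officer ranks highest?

Lund

By lineal number (lower first): Lund and Okafor (both 366); then Adeyemi and Ibarra (both 636); then Fontaine, Sato, Harlow and Salazar (each 754).
Lund and Okafor both have date of rank 2000-01-19, so the next rule applies.
Lund and Okafor both have total federal service 8 years, so the next rule applies.
Among Lund and Okafor, alphabetically by surname: Lund before Okafor.
Adeyemi and Ibarra both have date of rank 2009-01-11, so the next rule applies.
Adeyemi and Ibarra both have total federal service 28 years, so the next rule applies.
Among Adeyemi and Ibarra, alphabetically by surname: Adeyemi before Ibarra.
Fontaine, Sato, Harlow and Salazar all have date of rank 1998-03-20, so the next rule applies.
Among Fontaine, Sato, Harlow and Salazar, by total federal service (higher first): Fontaine and Sato (27 years) before Harlow (7 years) before Salazar (2 years).
Among Fontaine and Sato, alphabetically by surname: Fontaine before Sato.
Order: Lund, Okafor, Adeyemi, Ibarra, Fontaine, Sato, Harlow, Salazar.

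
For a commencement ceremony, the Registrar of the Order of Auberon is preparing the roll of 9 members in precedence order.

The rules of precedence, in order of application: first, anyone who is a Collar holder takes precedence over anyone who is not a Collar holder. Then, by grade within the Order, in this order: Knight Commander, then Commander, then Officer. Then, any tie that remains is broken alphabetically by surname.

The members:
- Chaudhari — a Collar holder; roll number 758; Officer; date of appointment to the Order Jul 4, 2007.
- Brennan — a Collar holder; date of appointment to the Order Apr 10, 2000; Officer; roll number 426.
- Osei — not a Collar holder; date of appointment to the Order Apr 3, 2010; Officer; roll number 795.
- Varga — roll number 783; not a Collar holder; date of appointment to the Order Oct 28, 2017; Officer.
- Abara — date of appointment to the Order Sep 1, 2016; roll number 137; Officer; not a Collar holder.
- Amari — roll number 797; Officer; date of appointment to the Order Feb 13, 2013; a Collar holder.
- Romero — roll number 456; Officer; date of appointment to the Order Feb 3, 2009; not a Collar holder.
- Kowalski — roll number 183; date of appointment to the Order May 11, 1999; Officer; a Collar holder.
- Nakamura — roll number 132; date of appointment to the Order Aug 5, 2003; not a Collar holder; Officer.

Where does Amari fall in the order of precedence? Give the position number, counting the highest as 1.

1

By the first rule: Amari, Brennan, Chaudhari and Kowalski (each a Collar holder); then Abara, Nakamura, Osei, Romero and Varga (each not a Collar holder).
Amari, Brennan, Chaudhari and Kowalski are each Officer, so the next rule applies.
Among Amari, Brennan, Chaudhari and Kowalski, alphabetically by surname: Amari before Brennan before Chaudhari before Kowalski.
Abara, Nakamura, Osei, Romero and Varga are each Officer, so the next rule applies.
Among Abara, Nakamura, Osei, Romero and Varga, alphabetically by surname: Abara before Nakamura before Osei before Romero before Varga.
Order: Amari, Brennan, Chaudhari, Kowalski, Abara, Nakamura, Osei, Romero, Varga. So position 1.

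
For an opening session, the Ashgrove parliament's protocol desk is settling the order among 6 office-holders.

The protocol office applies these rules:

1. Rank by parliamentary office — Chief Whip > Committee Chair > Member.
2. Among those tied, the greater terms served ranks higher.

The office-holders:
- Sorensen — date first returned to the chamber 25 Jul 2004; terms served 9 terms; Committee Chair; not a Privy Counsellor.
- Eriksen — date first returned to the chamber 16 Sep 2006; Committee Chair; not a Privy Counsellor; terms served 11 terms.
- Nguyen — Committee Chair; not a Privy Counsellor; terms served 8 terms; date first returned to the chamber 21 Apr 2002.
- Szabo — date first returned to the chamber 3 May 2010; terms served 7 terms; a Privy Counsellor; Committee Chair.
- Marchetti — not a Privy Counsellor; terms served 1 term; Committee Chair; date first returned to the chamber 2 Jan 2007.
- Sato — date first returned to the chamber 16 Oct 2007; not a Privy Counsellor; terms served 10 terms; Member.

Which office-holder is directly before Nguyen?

Sorensen

By parliamentary office: Eriksen, Sorensen, Nguyen, Szabo and Marchetti (Committee Chair); then Sato (Member).
Among Eriksen, Sorensen, Nguyen, Szabo and Marchetti, by terms served (higher first): Eriksen (11 terms) before Sorensen (9 terms) before Nguyen (8 terms) before Szabo (7 terms) before Marchetti (1 term).
Order: Eriksen, Sorensen, Nguyen, Szabo, Marchetti, Sato.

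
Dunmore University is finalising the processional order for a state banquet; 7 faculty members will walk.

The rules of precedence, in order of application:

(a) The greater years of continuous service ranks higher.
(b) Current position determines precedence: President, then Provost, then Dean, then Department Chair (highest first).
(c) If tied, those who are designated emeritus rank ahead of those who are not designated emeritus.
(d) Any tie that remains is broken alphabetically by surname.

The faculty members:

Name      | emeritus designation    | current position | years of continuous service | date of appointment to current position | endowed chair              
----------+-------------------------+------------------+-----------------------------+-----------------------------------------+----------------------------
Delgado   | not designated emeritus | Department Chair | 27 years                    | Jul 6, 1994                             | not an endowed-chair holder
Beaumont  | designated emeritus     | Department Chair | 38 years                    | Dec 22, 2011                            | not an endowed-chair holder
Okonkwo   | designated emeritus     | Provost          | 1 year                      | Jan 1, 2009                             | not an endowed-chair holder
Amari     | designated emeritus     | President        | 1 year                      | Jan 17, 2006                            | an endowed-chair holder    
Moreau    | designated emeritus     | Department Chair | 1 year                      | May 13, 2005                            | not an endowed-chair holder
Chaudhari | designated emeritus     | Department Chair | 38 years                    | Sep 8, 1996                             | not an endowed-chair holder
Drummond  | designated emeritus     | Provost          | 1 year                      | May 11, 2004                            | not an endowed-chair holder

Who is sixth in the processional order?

By years of continuous service (higher first): Beaumont and Chaudhari (both 38 years); then Delgado (27 years); then Amari, Drummond, Okonkwo and Moreau (each 1 year).
Beaumont and Chaudhari are each Department Chair, so the next rule applies.
Beaumont and Chaudhari are each designated emeritus, so the next rule applies.
Among Beaumont and Chaudhari, alphabetically by surname: Beaumont before Chaudhari.
Among Amari, Drummond, Okonkwo and Moreau, by current position: Amari (President) before Drummond and Okonkwo (Provost) before Moreau (Department Chair).
Drummond and Okonkwo are each designated emeritus, so the next rule applies.
Among Drummond and Okonkwo, alphabetically by surname: Drummond before Okonkwo.
Order: Beaumont, Chaudhari, Delgado, Amari, Drummond, Okonkwo, Moreau.

Okonkwo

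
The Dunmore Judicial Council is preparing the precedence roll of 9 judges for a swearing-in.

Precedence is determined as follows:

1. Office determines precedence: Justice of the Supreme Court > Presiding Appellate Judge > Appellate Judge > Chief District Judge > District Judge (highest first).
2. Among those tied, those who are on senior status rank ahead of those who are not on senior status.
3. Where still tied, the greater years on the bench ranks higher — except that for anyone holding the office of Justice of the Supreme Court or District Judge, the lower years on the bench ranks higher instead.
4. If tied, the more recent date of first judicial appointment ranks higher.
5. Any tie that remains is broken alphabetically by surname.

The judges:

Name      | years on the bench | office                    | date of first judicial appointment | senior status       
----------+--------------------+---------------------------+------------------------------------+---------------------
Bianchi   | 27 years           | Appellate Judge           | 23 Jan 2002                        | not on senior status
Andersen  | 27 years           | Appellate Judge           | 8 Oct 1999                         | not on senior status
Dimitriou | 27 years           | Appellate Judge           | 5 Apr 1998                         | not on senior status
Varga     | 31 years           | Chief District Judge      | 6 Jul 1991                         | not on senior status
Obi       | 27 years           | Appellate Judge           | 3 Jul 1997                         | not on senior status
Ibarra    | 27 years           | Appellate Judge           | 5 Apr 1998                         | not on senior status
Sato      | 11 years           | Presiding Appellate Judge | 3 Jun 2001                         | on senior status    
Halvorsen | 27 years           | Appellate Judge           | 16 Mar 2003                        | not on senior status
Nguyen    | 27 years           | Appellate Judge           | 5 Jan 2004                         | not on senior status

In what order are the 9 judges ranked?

By office: Sato (Presiding Appellate Judge); then Nguyen, Halvorsen, Bianchi, Andersen, Dimitriou, Ibarra and Obi (Appellate Judge); then Varga (Chief District Judge).
Nguyen, Halvorsen, Bianchi, Andersen, Dimitriou, Ibarra and Obi are each not on senior status, so the next rule applies.
Nguyen, Halvorsen, Bianchi, Andersen, Dimitriou, Ibarra and Obi all have years on the bench 27 years, so the next rule applies.
Among Nguyen, Halvorsen, Bianchi, Andersen, Dimitriou, Ibarra and Obi, by date of first judicial appointment (later first): Nguyen (5 Jan 2004) before Halvorsen (16 Mar 2003) before Bianchi (23 Jan 2002) before Andersen (8 Oct 1999) before Dimitriou and Ibarra (5 Apr 1998) before Obi (3 Jul 1997).
Among Dimitriou and Ibarra, alphabetically by surname: Dimitriou before Ibarra.
Full order: Sato, Nguyen, Halvorsen, Bianchi, Andersen, Dimitriou, Ibarra, Obi, Varga.

Sato, Nguyen, Halvorsen, Bianchi, Andersen, Dimitriou, Ibarra, Obi, Varga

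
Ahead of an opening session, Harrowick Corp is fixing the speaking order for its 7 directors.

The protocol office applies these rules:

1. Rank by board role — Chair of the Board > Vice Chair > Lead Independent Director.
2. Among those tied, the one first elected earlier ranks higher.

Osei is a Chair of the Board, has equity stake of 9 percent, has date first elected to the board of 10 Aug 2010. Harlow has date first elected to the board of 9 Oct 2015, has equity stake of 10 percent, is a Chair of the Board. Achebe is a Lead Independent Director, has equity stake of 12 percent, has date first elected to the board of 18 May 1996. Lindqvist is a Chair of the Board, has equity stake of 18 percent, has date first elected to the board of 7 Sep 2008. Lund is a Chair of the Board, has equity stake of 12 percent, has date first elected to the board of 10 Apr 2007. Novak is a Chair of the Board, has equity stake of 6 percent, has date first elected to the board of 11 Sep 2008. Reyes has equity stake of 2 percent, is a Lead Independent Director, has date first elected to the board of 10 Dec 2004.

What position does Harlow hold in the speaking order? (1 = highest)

5

By board role: Lund, Lindqvist, Novak, Osei and Harlow (Chair of the Board); then Achebe and Reyes (Lead Independent Director).
Among Lund, Lindqvist, Novak, Osei and Harlow, by date first elected to the board (earlier first): Lund (10 Apr 2007) before Lindqvist (7 Sep 2008) before Novak (11 Sep 2008) before Osei (10 Aug 2010) before Harlow (9 Oct 2015).
Among Achebe and Reyes, by date first elected to the board (earlier first): Achebe (18 May 1996) before Reyes (10 Dec 2004).
Order: Lund, Lindqvist, Novak, Osei, Harlow, Achebe, Reyes. So position 5.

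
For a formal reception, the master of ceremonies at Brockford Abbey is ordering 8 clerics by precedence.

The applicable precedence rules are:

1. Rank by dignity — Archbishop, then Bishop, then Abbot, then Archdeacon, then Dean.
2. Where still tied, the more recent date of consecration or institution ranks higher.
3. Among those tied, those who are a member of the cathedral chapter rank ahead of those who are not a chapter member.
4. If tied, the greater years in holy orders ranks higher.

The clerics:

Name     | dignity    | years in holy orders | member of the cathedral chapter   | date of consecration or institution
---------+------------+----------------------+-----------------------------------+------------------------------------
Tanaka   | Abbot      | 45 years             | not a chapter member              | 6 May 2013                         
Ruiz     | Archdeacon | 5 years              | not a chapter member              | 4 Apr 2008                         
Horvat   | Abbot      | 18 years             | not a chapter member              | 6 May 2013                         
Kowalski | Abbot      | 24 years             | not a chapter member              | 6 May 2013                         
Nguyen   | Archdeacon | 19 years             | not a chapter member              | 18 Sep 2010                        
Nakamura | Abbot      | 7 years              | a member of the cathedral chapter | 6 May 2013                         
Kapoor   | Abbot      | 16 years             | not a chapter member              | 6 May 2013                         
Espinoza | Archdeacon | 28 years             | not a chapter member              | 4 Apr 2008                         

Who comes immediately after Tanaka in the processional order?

By dignity: Nakamura, Tanaka, Kowalski, Horvat and Kapoor (Abbot); then Nguyen, Espinoza and Ruiz (Archdeacon).
Nakamura, Tanaka, Kowalski, Horvat and Kapoor all have date of consecration or institution 6 May 2013, so the next rule applies.
Among Nakamura, Tanaka, Kowalski, Horvat and Kapoor, a member of the cathedral chapter before not a chapter member: Nakamura (a member of the cathedral chapter) before Tanaka, Kowalski, Horvat and Kapoor (not a chapter member).
Among Tanaka, Kowalski, Horvat and Kapoor, by years in holy orders (higher first): Tanaka (45 years) before Kowalski (24 years) before Horvat (18 years) before Kapoor (16 years).
Among Nguyen, Espinoza and Ruiz, by date of consecration or institution (later first): Nguyen (18 Sep 2010) before Espinoza and Ruiz (4 Apr 2008).
Espinoza and Ruiz are each not a chapter member, so the next rule applies.
Among Espinoza and Ruiz, by years in holy orders (higher first): Espinoza (28 years) before Ruiz (5 years).
Order: Nakamura, Tanaka, Kowalski, Horvat, Kapoor, Nguyen, Espinoza, Ruiz.

Kowalski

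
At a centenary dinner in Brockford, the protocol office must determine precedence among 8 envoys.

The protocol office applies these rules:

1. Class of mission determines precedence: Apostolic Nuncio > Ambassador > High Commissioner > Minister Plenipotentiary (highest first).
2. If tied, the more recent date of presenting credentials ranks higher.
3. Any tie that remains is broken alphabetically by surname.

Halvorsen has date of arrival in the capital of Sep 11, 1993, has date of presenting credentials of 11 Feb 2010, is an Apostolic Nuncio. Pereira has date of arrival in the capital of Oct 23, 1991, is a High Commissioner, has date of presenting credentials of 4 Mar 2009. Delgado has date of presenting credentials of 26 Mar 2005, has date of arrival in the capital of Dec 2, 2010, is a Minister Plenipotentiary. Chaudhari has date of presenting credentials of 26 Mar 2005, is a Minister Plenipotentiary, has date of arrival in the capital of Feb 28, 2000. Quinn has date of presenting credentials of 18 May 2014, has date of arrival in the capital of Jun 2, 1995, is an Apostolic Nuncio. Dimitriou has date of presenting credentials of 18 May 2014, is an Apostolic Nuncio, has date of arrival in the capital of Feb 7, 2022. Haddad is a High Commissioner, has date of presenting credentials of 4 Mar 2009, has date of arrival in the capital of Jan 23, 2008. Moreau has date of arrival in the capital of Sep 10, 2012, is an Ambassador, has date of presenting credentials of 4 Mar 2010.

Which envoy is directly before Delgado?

Chaudhari

By class of mission: Dimitriou, Quinn and Halvorsen (Apostolic Nuncio); then Moreau (Ambassador); then Haddad and Pereira (High Commissioner); then Chaudhari and Delgado (Minister Plenipotentiary).
Among Dimitriou, Quinn and Halvorsen, by date of presenting credentials (later first): Dimitriou and Quinn (18 May 2014) before Halvorsen (11 Feb 2010).
Among Dimitriou and Quinn, alphabetically by surname: Dimitriou before Quinn.
Haddad and Pereira both have date of presenting credentials 4 Mar 2009, so the next rule applies.
Among Haddad and Pereira, alphabetically by surname: Haddad before Pereira.
Chaudhari and Delgado both have date of presenting credentials 26 Mar 2005, so the next rule applies.
Among Chaudhari and Delgado, alphabetically by surname: Chaudhari before Delgado.
Order: Dimitriou, Quinn, Halvorsen, Moreau, Haddad, Pereira, Chaudhari, Delgado.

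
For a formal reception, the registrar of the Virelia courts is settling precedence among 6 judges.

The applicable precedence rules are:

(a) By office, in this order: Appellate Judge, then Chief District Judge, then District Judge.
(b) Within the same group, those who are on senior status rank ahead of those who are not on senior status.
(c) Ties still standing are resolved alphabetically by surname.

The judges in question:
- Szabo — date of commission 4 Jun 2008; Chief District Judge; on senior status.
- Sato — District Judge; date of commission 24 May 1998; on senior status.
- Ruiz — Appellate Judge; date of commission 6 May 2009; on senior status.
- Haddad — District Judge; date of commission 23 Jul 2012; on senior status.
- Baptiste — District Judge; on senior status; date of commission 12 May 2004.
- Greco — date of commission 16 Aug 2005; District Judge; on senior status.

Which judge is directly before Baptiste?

By office: Ruiz (Appellate Judge); then Szabo (Chief District Judge); then Baptiste, Greco, Haddad and Sato (District Judge).
Baptiste, Greco, Haddad and Sato are each on senior status, so the next rule applies.
Among Baptiste, Greco, Haddad and Sato, alphabetically by surname: Baptiste before Greco before Haddad before Sato.
Order: Ruiz, Szabo, Baptiste, Greco, Haddad, Sato.

Szabo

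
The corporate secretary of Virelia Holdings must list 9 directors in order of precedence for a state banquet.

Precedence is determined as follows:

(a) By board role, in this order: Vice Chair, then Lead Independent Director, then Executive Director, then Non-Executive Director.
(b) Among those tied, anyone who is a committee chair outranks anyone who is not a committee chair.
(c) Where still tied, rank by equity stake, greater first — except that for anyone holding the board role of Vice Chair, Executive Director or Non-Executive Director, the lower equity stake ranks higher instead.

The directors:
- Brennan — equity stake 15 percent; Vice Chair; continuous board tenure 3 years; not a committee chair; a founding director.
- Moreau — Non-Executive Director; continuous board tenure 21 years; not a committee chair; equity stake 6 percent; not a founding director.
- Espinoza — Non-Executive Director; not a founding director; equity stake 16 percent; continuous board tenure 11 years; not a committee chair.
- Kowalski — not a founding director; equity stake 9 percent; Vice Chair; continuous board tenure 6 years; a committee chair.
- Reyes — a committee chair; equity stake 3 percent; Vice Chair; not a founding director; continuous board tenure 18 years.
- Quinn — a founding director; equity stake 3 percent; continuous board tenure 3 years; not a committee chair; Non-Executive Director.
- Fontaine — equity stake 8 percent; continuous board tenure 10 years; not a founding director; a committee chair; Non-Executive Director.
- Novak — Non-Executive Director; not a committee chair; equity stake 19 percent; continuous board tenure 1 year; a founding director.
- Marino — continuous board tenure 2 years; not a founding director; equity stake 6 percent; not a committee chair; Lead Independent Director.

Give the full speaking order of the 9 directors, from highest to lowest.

Reyes, Kowalski, Brennan, Marino, Fontaine, Quinn, Moreau, Espinoza, Novak

By board role: Reyes, Kowalski and Brennan (Vice Chair); then Marino (Lead Independent Director); then Fontaine, Quinn, Moreau, Espinoza and Novak (Non-Executive Director).
Among Reyes, Kowalski and Brennan, a committee chair before not a committee chair: Reyes and Kowalski (a committee chair) before Brennan (not a committee chair).
Among Reyes and Kowalski, by equity stake (lower first) (reversed rule for this group): Reyes (3 percent) before Kowalski (9 percent).
Among Fontaine, Quinn, Moreau, Espinoza and Novak, a committee chair before not a committee chair: Fontaine (a committee chair) before Quinn, Moreau, Espinoza and Novak (not a committee chair).
Among Quinn, Moreau, Espinoza and Novak, by equity stake (lower first) (reversed rule for this group): Quinn (3 percent) before Moreau (6 percent) before Espinoza (16 percent) before Novak (19 percent).
Full order: Reyes, Kowalski, Brennan, Marino, Fontaine, Quinn, Moreau, Espinoza, Novak.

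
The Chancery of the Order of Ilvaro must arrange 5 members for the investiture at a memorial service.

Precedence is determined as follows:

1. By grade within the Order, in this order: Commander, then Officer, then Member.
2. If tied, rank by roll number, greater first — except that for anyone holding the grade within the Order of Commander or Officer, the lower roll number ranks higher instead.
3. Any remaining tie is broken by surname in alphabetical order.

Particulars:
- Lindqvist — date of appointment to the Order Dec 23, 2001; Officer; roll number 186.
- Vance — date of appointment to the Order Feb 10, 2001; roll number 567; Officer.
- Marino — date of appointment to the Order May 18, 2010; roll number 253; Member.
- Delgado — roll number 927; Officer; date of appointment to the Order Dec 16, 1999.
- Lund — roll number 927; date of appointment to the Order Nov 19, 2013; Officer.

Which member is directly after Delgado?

By grade within the Order: Lindqvist, Vance, Delgado and Lund (Officer); then Marino (Member).
Among Lindqvist, Vance, Delgado and Lund, by roll number (lower first) (reversed rule for this group): Lindqvist (186) before Vance (567) before Delgado and Lund (927).
Among Delgado and Lund, alphabetically by surname: Delgado before Lund.
Order: Lindqvist, Vance, Delgado, Lund, Marino.

Lund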